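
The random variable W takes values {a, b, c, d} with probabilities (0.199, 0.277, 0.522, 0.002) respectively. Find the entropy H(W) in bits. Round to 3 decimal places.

H(W) = −Σ p·log₂ p.
  −(0.199)·log₂(0.199) = 0.4635
  −(0.277)·log₂(0.277) = 0.5130
  −(0.522)·log₂(0.522) = 0.4896
  −(0.002)·log₂(0.002) = 0.0179
Sum: 0.4635 + 0.5130 + 0.4896 + 0.0179 = 1.484 bits.

1.484 bits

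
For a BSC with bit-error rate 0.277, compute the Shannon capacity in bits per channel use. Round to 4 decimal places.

Binary symmetric channel: C = 1 − h₂(ε) where h₂ is the binary entropy function.
h₂(0.277) = −0.277·log₂0.277 − 0.723·log₂0.723 = 0.8513.
C = 1 − 0.8513 = 0.1487 bits per channel use.

0.1487 bits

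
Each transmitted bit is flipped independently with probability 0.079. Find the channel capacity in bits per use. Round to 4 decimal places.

Binary symmetric channel: C = 1 − h₂(ε) where h₂ is the binary entropy function.
h₂(0.079) = −0.079·log₂0.079 − 0.921·log₂0.921 = 0.3986.
C = 1 − 0.3986 = 0.6014 bits per channel use.

0.6014 bits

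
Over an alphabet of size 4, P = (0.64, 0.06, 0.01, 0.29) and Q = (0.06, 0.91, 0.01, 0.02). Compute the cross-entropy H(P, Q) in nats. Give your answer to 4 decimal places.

2.9868 nats

H(P,Q) = −Σ p·ln q.
  −0.64·ln(0.06) = 1.80058
  −0.06·ln(0.91) = 0.00566
  −0.01·ln(0.01) = 0.04605
  −0.29·ln(0.02) = 1.13449
H(P,Q) = 2.9868 nats.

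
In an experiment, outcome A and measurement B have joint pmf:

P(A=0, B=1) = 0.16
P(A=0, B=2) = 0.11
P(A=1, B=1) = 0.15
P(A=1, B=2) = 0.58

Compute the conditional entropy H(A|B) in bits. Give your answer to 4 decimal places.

0.7465 bits

Chain rule: H(A|B) = H(A,B) − H(B).
Marginals: p(A) = (0.2700, 0.7300), p(B) = (0.3100, 0.6900).
H(A,B) = 1.6397 bits; H(B) = 0.8932 bits.
H(A|B) = 1.6397 − 0.8932 = 0.7465 bits.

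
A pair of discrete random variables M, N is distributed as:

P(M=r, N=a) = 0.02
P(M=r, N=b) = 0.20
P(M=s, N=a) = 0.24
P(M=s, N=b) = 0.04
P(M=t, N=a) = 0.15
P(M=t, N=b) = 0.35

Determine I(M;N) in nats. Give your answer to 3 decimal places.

Marginals: p(M) = (0.2200, 0.2800, 0.5000), p(N) = (0.4100, 0.5900).
I(M;N) = H(M) + H(N) − H(M,N).
H(M) = 1.0361, H(N) = 0.6769, H(M,N) = 1.5234.
I(M;N) = 1.0361 + 0.6769 − 1.5234 = 0.190 nats.

0.190 nats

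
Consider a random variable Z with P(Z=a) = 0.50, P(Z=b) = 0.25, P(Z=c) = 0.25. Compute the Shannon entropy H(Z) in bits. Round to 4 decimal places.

1.5000 bits

H(Z) = −Σ p·log₂ p.
  −(0.50)·log₂(0.50) = 0.50000
  −(0.25)·log₂(0.25) = 0.50000
  −(0.25)·log₂(0.25) = 0.50000
Sum: 0.50000 + 0.50000 + 0.50000 = 1.5000 bits.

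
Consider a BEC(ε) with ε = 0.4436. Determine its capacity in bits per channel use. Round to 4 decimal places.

0.5564 bits

Binary erasure channel: capacity C = 1 − ε.
C = 1 − 0.4436 = 0.5564 bits per channel use.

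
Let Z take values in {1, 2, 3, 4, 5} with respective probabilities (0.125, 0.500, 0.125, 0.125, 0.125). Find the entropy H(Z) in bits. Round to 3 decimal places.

2.000 bits

H(Z) = −Σ p·log₂ p.
  −(0.125)·log₂(0.125) = 0.3750
  −(0.500)·log₂(0.500) = 0.5000
  −(0.125)·log₂(0.125) = 0.3750
  −(0.125)·log₂(0.125) = 0.3750
  −(0.125)·log₂(0.125) = 0.3750
Sum: 0.3750 + 0.5000 + 0.3750 + 0.3750 + 0.3750 = 2.000 bits.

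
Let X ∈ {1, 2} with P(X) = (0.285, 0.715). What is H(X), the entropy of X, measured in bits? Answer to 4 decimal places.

0.8622 bits

H(X) = −Σ p·log₂ p.
  −(0.285)·log₂(0.285) = 0.51613
  −(0.715)·log₂(0.715) = 0.34605
Sum: 0.51613 + 0.34605 = 0.8622 bits.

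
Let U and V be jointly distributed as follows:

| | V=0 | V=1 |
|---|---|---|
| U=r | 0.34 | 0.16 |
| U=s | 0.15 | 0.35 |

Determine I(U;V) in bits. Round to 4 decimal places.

0.1069 bits

Marginals: p(U) = (0.5000, 0.5000), p(V) = (0.4900, 0.5100).
I(U;V) = H(U) + H(V) − H(U,V).
H(U) = 1.0000, H(V) = 0.9997, H(U,V) = 1.8928.
I(U;V) = 1.0000 + 0.9997 − 1.8928 = 0.1069 bits.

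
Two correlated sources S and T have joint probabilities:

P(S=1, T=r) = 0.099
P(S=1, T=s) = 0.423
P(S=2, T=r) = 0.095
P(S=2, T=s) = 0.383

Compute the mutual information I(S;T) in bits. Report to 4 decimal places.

0.0001 bits

Marginals: p(S) = (0.5220, 0.4780), p(T) = (0.1940, 0.8060).
I(S;T) = H(S) + H(T) − H(S,T).
H(S) = 0.9986, H(T) = 0.7098, H(S,T) = 1.7083.
I(S;T) = 0.9986 + 0.7098 − 1.7083 = 0.0001 bits.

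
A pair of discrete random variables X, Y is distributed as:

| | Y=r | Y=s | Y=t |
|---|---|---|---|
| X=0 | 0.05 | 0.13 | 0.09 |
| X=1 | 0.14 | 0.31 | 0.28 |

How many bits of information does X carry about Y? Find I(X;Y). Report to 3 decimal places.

0.002 bits

Marginals: p(X) = (0.2700, 0.7300), p(Y) = (0.1900, 0.4400, 0.3700).
I(X;Y) = H(X) + H(Y) − H(X,Y).
H(X) = 0.8415, H(Y) = 1.5071, H(X,Y) = 2.3465.
I(X;Y) = 0.8415 + 1.5071 − 2.3465 = 0.002 bits.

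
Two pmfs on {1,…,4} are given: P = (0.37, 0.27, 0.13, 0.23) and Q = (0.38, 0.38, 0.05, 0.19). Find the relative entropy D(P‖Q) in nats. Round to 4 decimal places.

D(P‖Q) = Σ p·ln(p/q).
  0.37·ln(0.37/0.38) = -0.00987
  0.27·ln(0.27/0.38) = -0.09227
  0.13·ln(0.13/0.05) = 0.12422
  0.23·ln(0.23/0.19) = 0.04394
D(P‖Q) = 0.0660 nats.

0.0660 nats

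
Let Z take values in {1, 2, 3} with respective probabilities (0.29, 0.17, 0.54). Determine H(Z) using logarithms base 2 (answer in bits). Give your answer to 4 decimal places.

H(Z) = −Σ p·log₂ p.
  −(0.29)·log₂(0.29) = 0.51790
  −(0.17)·log₂(0.17) = 0.43459
  −(0.54)·log₂(0.54) = 0.48004
Sum: 0.51790 + 0.43459 + 0.48004 = 1.4325 bits.

1.4325 bits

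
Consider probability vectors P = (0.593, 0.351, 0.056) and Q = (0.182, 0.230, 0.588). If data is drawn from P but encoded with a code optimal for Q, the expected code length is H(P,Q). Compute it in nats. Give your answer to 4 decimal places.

H(P,Q) = −Σ p·ln q.
  −0.593·ln(0.182) = 1.01032
  −0.351·ln(0.230) = 0.51586
  −0.056·ln(0.588) = 0.02974
H(P,Q) = 1.5559 nats.

1.5559 nats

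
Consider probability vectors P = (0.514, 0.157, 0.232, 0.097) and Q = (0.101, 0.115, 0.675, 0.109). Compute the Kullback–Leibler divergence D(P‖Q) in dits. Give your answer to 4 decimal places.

0.2719 dits

D(P‖Q) = Σ p·log₁₀(p/q).
  0.514·log₁₀(0.514/0.101) = 0.36321
  0.157·log₁₀(0.157/0.115) = 0.02123
  0.232·log₁₀(0.232/0.675) = -0.10761
  0.097·log₁₀(0.097/0.109) = -0.00491
D(P‖Q) = 0.2719 dits.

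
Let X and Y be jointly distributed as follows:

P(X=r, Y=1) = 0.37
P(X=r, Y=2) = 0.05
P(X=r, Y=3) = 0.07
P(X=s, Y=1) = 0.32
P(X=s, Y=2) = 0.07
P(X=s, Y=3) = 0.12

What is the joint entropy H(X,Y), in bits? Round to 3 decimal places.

2.177 bits

H(X,Y) = −Σ p(x,y)·log₂ p(x,y) over all 6 cells.
  cell (r,1): −0.37·log₂0.37 = 0.5307
  cell (r,2): −0.05·log₂0.05 = 0.2161
  cell (r,3): −0.07·log₂0.07 = 0.2686
  cell (s,1): −0.32·log₂0.32 = 0.5260
  cell (s,2): −0.07·log₂0.07 = 0.2686
  cell (s,3): −0.12·log₂0.12 = 0.3671
Sum = 2.177 bits.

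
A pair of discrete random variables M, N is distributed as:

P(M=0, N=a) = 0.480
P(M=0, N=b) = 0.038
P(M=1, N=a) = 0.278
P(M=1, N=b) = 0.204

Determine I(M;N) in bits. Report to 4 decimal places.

0.1286 bits

Marginals: p(M) = (0.5180, 0.4820), p(N) = (0.7580, 0.2420).
I(M;N) = Σ p(x,y)·log₂[p(x,y)/(p(x)p(y))].
  (0,a): 0.480·log₂(1.2225) = 0.13911
  (0,b): 0.038·log₂(0.3031) = -0.06543
  (1,a): 0.278·log₂(0.7609) = -0.10959
  (1,b): 0.204·log₂(1.7489) = 0.16452
Sum = 0.1286 bits.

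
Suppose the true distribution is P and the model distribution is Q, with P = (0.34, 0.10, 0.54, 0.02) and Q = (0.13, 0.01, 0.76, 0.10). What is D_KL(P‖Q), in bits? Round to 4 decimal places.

0.4911 bits

D(P‖Q) = Σ p·log₂(p/q).
  0.34·log₂(0.34/0.13) = 0.47159
  0.10·log₂(0.10/0.01) = 0.33219
  0.54·log₂(0.54/0.76) = -0.26624
  0.02·log₂(0.02/0.10) = -0.04644
D(P‖Q) = 0.4911 bits.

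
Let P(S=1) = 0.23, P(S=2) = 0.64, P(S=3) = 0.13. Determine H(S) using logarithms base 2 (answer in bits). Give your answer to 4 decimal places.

H(S) = −Σ p·log₂ p.
  −(0.23)·log₂(0.23) = 0.48767
  −(0.64)·log₂(0.64) = 0.41207
  −(0.13)·log₂(0.13) = 0.38264
Sum: 0.48767 + 0.41207 + 0.38264 = 1.2824 bits.

1.2824 bits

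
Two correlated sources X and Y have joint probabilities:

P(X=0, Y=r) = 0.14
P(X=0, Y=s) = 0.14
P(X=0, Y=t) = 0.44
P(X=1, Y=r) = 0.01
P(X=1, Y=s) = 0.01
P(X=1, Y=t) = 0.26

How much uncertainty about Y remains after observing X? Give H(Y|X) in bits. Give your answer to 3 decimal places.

1.098 bits

Chain rule: H(Y|X) = H(X,Y) − H(X).
Marginals: p(X) = (0.7200, 0.2800), p(Y) = (0.1500, 0.1500, 0.7000).
H(X,Y) = 1.9535 bits; H(X) = 0.8555 bits.
H(Y|X) = 1.9535 − 0.8555 = 1.098 bits.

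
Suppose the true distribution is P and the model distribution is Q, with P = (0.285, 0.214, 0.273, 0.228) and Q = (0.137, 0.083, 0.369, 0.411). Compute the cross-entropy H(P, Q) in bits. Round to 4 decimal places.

2.2709 bits

H(P,Q) = −Σ p·log₂ q.
  −0.285·log₂(0.137) = 0.81731
  −0.214·log₂(0.083) = 0.76842
  −0.273·log₂(0.369) = 0.39266
  −0.228·log₂(0.411) = 0.29248
H(P,Q) = 2.2709 bits.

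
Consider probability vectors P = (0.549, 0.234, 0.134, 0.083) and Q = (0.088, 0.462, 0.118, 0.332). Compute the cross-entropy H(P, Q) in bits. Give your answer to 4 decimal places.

H(P,Q) = −Σ p·log₂ q.
  −0.549·log₂(0.088) = 1.92499
  −0.234·log₂(0.462) = 0.26068
  −0.134·log₂(0.118) = 0.41314
  −0.083·log₂(0.332) = 0.13203
H(P,Q) = 2.7308 bits.

2.7308 bits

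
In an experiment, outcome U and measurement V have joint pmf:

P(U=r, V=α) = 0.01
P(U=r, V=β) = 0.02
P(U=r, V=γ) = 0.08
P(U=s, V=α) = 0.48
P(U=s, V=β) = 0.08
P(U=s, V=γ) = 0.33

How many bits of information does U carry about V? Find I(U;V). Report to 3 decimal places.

0.065 bits

Marginals: p(U) = (0.1100, 0.8900), p(V) = (0.4900, 0.1000, 0.4100).
I(U;V) = Σ p(x,y)·log₂[p(x,y)/(p(x)p(y))].
  (r,α): 0.01·log₂(0.1855) = -0.0243
  (r,β): 0.02·log₂(1.8182) = 0.0172
  (r,γ): 0.08·log₂(1.7738) = 0.0661
  (s,α): 0.48·log₂(1.1007) = 0.0664
  (s,β): 0.08·log₂(0.8989) = -0.0123
  (s,γ): 0.33·log₂(0.9044) = -0.0479
Sum = 0.065 bits.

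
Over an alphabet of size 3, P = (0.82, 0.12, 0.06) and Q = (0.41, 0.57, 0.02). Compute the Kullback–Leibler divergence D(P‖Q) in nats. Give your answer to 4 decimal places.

D(P‖Q) = Σ p·ln(p/q).
  0.82·ln(0.82/0.41) = 0.56838
  0.12·ln(0.12/0.57) = -0.18698
  0.06·ln(0.06/0.02) = 0.06592
D(P‖Q) = 0.4473 nats.

0.4473 nats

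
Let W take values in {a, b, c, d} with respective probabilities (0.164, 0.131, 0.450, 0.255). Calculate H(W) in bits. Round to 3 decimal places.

H(W) = −Σ p·log₂ p.
  −(0.164)·log₂(0.164) = 0.4278
  −(0.131)·log₂(0.131) = 0.3841
  −(0.450)·log₂(0.450) = 0.5184
  −(0.255)·log₂(0.255) = 0.5027
Sum: 0.4278 + 0.3841 + 0.5184 + 0.5027 = 1.833 bits.

1.833 bits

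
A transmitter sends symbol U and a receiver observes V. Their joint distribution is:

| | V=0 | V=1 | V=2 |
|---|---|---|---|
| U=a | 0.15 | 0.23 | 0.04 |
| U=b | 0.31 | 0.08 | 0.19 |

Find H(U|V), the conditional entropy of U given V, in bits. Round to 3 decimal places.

0.828 bits

Marginals: p(U) = (0.4200, 0.5800), p(V) = (0.4600, 0.3100, 0.2300).
H(U|V) = Σ p(V) · H(U|V=·).
  V=0: p=0.4600, H(U|V=0) = 0.9109
  V=1: p=0.3100, H(U|V=1) = 0.8238
  V=2: p=0.2300, H(U|V=2) = 0.6666
Weighted sum = 0.828 bits.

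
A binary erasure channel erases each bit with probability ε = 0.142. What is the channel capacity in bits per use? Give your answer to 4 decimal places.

Binary erasure channel: capacity C = 1 − ε.
C = 1 − 0.142 = 0.8580 bits per channel use.

0.8580 bits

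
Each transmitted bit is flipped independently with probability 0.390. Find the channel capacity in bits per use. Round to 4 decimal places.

0.0352 bits

Binary symmetric channel: C = 1 − h₂(ε) where h₂ is the binary entropy function.
h₂(0.390) = −0.390·log₂0.390 − 0.610·log₂0.610 = 0.9648.
C = 1 − 0.9648 = 0.0352 bits per channel use.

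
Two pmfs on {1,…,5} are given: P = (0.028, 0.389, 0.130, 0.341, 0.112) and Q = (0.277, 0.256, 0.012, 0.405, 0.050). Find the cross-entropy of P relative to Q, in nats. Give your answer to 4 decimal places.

H(P,Q) = −Σ p·ln q.
  −0.028·ln(0.277) = 0.03594
  −0.389·ln(0.256) = 0.53004
  −0.130·ln(0.012) = 0.57497
  −0.341·ln(0.405) = 0.30822
  −0.112·ln(0.050) = 0.33552
H(P,Q) = 1.7847 nats.

1.7847 nats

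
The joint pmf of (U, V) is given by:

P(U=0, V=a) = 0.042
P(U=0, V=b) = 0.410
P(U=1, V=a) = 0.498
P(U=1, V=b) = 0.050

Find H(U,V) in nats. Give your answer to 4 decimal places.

0.9957 nats

H(U,V) = −Σ p(x,y)·ln p(x,y) over all 4 cells.
  cell (0,a): −0.042·ln0.042 = 0.13314
  cell (0,b): −0.410·ln0.410 = 0.36556
  cell (1,a): −0.498·ln0.498 = 0.34718
  cell (1,b): −0.050·ln0.050 = 0.14979
Sum = 0.9957 nats.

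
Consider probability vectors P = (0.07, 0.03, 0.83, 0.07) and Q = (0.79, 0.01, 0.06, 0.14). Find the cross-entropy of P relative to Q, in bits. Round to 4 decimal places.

3.7906 bits

H(P,Q) = −Σ p·log₂ q.
  −0.07·log₂(0.79) = 0.02381
  −0.03·log₂(0.01) = 0.19932
  −0.83·log₂(0.06) = 3.36888
  −0.07·log₂(0.14) = 0.19856
H(P,Q) = 3.7906 bits.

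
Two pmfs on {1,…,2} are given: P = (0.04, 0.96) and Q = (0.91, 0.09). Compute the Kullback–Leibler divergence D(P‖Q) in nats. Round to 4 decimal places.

2.1475 nats

D(P‖Q) = Σ p·ln(p/q).
  0.04·ln(0.04/0.91) = -0.12498
  0.96·ln(0.96/0.09) = 2.27244
D(P‖Q) = 2.1475 nats.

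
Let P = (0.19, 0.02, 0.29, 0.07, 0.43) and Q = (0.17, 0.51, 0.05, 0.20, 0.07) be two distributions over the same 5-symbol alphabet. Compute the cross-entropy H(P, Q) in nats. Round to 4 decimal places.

H(P,Q) = −Σ p·ln q.
  −0.19·ln(0.17) = 0.33667
  −0.02·ln(0.51) = 0.01347
  −0.29·ln(0.05) = 0.86876
  −0.07·ln(0.20) = 0.11266
  −0.43·ln(0.07) = 1.14348
H(P,Q) = 2.4750 nats.

2.4750 nats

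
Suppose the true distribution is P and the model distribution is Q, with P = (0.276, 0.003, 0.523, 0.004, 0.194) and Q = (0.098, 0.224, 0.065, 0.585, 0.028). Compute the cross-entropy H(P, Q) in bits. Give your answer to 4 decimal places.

H(P,Q) = −Σ p·log₂ q.
  −0.276·log₂(0.098) = 0.92490
  −0.003·log₂(0.224) = 0.00648
  −0.523·log₂(0.065) = 2.06241
  −0.004·log₂(0.585) = 0.00309
  −0.194·log₂(0.028) = 1.00074
H(P,Q) = 3.9976 bits.

3.9976 bits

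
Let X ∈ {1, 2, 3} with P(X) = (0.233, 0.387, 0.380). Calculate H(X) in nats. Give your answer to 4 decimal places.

H(X) = −Σ p·ln p.
  −(0.233)·ln(0.233) = 0.33942
  −(0.387)·ln(0.387) = 0.36739
  −(0.380)·ln(0.380) = 0.36768
Sum: 0.33942 + 0.36739 + 0.36768 = 1.0745 nats.

1.0745 nats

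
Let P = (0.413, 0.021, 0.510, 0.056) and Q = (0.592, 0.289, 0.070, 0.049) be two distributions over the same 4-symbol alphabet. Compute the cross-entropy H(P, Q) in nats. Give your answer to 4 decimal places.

1.7677 nats

H(P,Q) = −Σ p·ln q.
  −0.413·ln(0.592) = 0.21651
  −0.021·ln(0.289) = 0.02607
  −0.510·ln(0.070) = 1.35622
  −0.056·ln(0.049) = 0.16889
H(P,Q) = 1.7677 nats.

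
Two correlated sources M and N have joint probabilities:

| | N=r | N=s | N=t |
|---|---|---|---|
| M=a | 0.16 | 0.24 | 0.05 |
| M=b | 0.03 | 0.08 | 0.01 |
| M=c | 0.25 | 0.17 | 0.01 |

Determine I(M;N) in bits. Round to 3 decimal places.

0.059 bits

Marginals: p(M) = (0.4500, 0.1200, 0.4300), p(N) = (0.4400, 0.4900, 0.0700).
I(M;N) = H(M) + H(N) − H(M,N).
H(M) = 1.4090, H(N) = 1.2940, H(M,N) = 2.6440.
I(M;N) = 1.4090 + 1.2940 − 2.6440 = 0.059 bits.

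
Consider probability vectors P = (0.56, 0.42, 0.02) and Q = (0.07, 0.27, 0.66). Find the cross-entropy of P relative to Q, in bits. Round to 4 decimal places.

2.9538 bits

H(P,Q) = −Σ p·log₂ q.
  −0.56·log₂(0.07) = 2.14844
  −0.42·log₂(0.27) = 0.79337
  −0.02·log₂(0.66) = 0.01199
H(P,Q) = 2.9538 bits.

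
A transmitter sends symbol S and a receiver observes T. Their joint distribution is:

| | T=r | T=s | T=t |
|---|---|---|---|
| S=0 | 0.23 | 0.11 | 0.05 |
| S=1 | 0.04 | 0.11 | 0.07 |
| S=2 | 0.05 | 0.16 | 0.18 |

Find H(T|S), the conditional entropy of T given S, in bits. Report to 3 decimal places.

Marginals: p(S) = (0.3900, 0.2200, 0.3900), p(T) = (0.3200, 0.3800, 0.3000).
H(T|S) = Σ p(S) · H(T|S=·).
  S=0: p=0.3900, H(T|S=0) = 1.3442
  S=1: p=0.2200, H(T|S=1) = 1.4728
  S=2: p=0.3900, H(T|S=2) = 1.4221
Weighted sum = 1.403 bits.

1.403 bits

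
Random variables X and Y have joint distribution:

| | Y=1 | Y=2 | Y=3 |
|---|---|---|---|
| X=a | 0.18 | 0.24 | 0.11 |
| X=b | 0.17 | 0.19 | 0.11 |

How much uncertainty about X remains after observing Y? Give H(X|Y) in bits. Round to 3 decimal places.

Marginals: p(X) = (0.5300, 0.4700), p(Y) = (0.3500, 0.4300, 0.2200).
H(X|Y) = Σ p(Y) · H(X|Y=·).
  Y=1: p=0.3500, H(X|Y=1) = 0.9994
  Y=2: p=0.4300, H(X|Y=2) = 0.9902
  Y=3: p=0.2200, H(X|Y=3) = 1.0000
Weighted sum = 0.996 bits.

0.996 bits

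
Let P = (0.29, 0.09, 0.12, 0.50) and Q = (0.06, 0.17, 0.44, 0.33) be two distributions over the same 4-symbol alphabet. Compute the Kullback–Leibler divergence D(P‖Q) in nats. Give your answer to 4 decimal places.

D(P‖Q) = Σ p·ln(p/q).
  0.29·ln(0.29/0.06) = 0.45691
  0.09·ln(0.09/0.17) = -0.05724
  0.12·ln(0.12/0.44) = -0.15591
  0.50·ln(0.50/0.33) = 0.20776
D(P‖Q) = 0.4515 nats.

0.4515 nats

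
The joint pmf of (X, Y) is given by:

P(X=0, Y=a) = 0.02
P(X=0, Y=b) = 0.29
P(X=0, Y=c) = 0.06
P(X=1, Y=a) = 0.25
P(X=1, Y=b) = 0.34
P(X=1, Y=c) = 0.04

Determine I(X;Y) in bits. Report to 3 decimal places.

Marginals: p(X) = (0.3700, 0.6300), p(Y) = (0.2700, 0.6300, 0.1000).
I(X;Y) = H(X) + H(Y) − H(X,Y).
H(X) = 0.9507, H(Y) = 1.2622, H(X,Y) = 2.0892.
I(X;Y) = 0.9507 + 1.2622 − 2.0892 = 0.124 bits.

0.124 bits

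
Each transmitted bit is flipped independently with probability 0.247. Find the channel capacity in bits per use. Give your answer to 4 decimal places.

Binary symmetric channel: C = 1 − h₂(ε) where h₂ is the binary entropy function.
h₂(0.247) = −0.247·log₂0.247 − 0.753·log₂0.753 = 0.8065.
C = 1 − 0.8065 = 0.1935 bits per channel use.

0.1935 bits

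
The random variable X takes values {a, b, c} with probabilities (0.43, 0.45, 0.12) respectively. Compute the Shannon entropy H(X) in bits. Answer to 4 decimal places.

H(X) = −Σ p·log₂ p.
  −(0.43)·log₂(0.43) = 0.52356
  −(0.45)·log₂(0.45) = 0.51840
  −(0.12)·log₂(0.12) = 0.36707
Sum: 0.52356 + 0.51840 + 0.36707 = 1.4090 bits.

1.4090 bits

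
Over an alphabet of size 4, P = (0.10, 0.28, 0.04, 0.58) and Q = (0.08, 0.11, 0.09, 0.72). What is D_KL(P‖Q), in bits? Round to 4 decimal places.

0.1819 bits

D(P‖Q) = Σ p·log₂(p/q).
  0.10·log₂(0.10/0.08) = 0.03219
  0.28·log₂(0.28/0.11) = 0.37742
  0.04·log₂(0.04/0.09) = -0.04680
  0.58·log₂(0.58/0.72) = -0.18093
D(P‖Q) = 0.1819 bits.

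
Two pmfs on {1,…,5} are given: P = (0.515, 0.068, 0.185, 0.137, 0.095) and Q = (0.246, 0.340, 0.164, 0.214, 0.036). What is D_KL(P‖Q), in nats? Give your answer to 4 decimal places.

D(P‖Q) = Σ p·ln(p/q).
  0.515·ln(0.515/0.246) = 0.38050
  0.068·ln(0.068/0.340) = -0.10944
  0.185·ln(0.185/0.164) = 0.02229
  0.137·ln(0.137/0.214) = -0.06110
  0.095·ln(0.095/0.036) = 0.09218
D(P‖Q) = 0.3244 nats.

0.3244 nats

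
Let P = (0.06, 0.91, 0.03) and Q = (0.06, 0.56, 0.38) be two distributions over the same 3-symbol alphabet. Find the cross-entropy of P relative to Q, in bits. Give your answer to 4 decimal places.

1.0466 bits

H(P,Q) = −Σ p·log₂ q.
  −0.06·log₂(0.06) = 0.24353
  −0.91·log₂(0.56) = 0.76122
  −0.03·log₂(0.38) = 0.04188
H(P,Q) = 1.0466 bits.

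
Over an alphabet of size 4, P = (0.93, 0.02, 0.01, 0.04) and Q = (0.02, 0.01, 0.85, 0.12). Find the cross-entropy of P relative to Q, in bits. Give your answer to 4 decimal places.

H(P,Q) = −Σ p·log₂ q.
  −0.93·log₂(0.02) = 5.24879
  −0.02·log₂(0.01) = 0.13288
  −0.01·log₂(0.85) = 0.00234
  −0.04·log₂(0.12) = 0.12236
H(P,Q) = 5.5064 bits.

5.5064 bits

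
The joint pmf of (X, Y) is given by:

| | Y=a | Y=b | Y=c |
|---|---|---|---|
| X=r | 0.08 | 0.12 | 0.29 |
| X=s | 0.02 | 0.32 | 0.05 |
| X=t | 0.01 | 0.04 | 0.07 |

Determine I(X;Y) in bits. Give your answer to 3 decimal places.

Marginals: p(X) = (0.4900, 0.3900, 0.1200), p(Y) = (0.1100, 0.4800, 0.4100).
I(X;Y) = H(X) + H(Y) − H(X,Y).
H(X) = 1.4011, H(Y) = 1.3859, H(X,Y) = 2.5522.
I(X;Y) = 1.4011 + 1.3859 − 2.5522 = 0.235 bits.

0.235 bits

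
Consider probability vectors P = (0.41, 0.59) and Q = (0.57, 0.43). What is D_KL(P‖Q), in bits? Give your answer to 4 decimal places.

D(P‖Q) = Σ p·log₂(p/q).
  0.41·log₂(0.41/0.57) = -0.19489
  0.59·log₂(0.59/0.43) = 0.26926
D(P‖Q) = 0.0744 bits.

0.0744 bits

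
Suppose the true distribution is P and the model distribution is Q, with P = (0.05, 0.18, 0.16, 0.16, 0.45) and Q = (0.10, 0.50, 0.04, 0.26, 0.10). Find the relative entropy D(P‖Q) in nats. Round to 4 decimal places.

0.6024 nats

D(P‖Q) = Σ p·ln(p/q).
  0.05·ln(0.05/0.10) = -0.03466
  0.18·ln(0.18/0.50) = -0.18390
  0.16·ln(0.16/0.04) = 0.22181
  0.16·ln(0.16/0.26) = -0.07768
  0.45·ln(0.45/0.10) = 0.67683
D(P‖Q) = 0.6024 nats.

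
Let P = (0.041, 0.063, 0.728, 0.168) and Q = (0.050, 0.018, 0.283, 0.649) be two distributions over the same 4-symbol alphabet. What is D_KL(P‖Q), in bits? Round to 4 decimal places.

D(P‖Q) = Σ p·log₂(p/q).
  0.041·log₂(0.041/0.050) = -0.01174
  0.063·log₂(0.063/0.018) = 0.11386
  0.728·log₂(0.728/0.283) = 0.99236
  0.168·log₂(0.168/0.649) = -0.32756
D(P‖Q) = 0.7669 bits.

0.7669 bits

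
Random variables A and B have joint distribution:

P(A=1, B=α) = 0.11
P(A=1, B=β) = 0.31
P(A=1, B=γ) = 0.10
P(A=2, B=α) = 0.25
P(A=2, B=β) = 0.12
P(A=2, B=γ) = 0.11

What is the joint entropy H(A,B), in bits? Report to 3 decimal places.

2.424 bits

H(A,B) = −Σ p(x,y)·log₂ p(x,y) over all 6 cells.
  cell (1,α): −0.11·log₂0.11 = 0.3503
  cell (1,β): −0.31·log₂0.31 = 0.5238
  cell (1,γ): −0.10·log₂0.10 = 0.3322
  cell (2,α): −0.25·log₂0.25 = 0.5000
  cell (2,β): −0.12·log₂0.12 = 0.3671
  cell (2,γ): −0.11·log₂0.11 = 0.3503
Sum = 2.424 bits.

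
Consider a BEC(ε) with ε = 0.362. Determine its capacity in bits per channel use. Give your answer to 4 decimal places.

0.6380 bits

Binary erasure channel: capacity C = 1 − ε.
C = 1 − 0.362 = 0.6380 bits per channel use.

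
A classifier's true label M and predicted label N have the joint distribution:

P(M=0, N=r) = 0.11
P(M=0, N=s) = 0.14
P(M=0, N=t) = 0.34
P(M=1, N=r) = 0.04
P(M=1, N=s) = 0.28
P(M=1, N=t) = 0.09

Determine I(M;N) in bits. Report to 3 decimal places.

Marginals: p(M) = (0.5900, 0.4100), p(N) = (0.1500, 0.4200, 0.4300).
I(M;N) = Σ p(x,y)·log₂[p(x,y)/(p(x)p(y))].
  (0,r): 0.11·log₂(1.2429) = 0.0345
  (0,s): 0.14·log₂(0.5650) = -0.1153
  (0,t): 0.34·log₂(1.3402) = 0.1436
  (1,r): 0.04·log₂(0.6504) = -0.0248
  (1,s): 0.28·log₂(1.6260) = 0.1964
  (1,t): 0.09·log₂(0.5105) = -0.0873
Sum = 0.147 bits.

0.147 bits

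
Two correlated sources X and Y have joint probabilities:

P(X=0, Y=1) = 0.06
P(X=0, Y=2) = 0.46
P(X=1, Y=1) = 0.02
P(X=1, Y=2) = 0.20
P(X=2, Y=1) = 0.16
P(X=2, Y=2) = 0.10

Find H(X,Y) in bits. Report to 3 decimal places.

H(X,Y) = −Σ p(x,y)·log₂ p(x,y) over all 6 cells.
  cell (0,1): −0.06·log₂0.06 = 0.2435
  cell (0,2): −0.46·log₂0.46 = 0.5153
  cell (1,1): −0.02·log₂0.02 = 0.1129
  cell (1,2): −0.20·log₂0.20 = 0.4644
  cell (2,1): −0.16·log₂0.16 = 0.4230
  cell (2,2): −0.10·log₂0.10 = 0.3322
Sum = 2.091 bits.

2.091 bits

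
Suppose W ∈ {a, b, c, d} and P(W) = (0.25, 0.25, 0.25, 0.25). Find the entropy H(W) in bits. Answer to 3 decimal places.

2.000 bits

H(W) = −Σ p·log₂ p.
  −(0.25)·log₂(0.25) = 0.5000
  −(0.25)·log₂(0.25) = 0.5000
  −(0.25)·log₂(0.25) = 0.5000
  −(0.25)·log₂(0.25) = 0.5000
Sum: 0.5000 + 0.5000 + 0.5000 + 0.5000 = 2.000 bits.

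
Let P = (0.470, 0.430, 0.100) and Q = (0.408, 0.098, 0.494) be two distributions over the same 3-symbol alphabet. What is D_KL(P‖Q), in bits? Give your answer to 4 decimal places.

D(P‖Q) = Σ p·log₂(p/q).
  0.470·log₂(0.470/0.408) = 0.09592
  0.430·log₂(0.430/0.098) = 0.91740
  0.100·log₂(0.100/0.494) = -0.23045
D(P‖Q) = 0.7829 bits.

0.7829 bits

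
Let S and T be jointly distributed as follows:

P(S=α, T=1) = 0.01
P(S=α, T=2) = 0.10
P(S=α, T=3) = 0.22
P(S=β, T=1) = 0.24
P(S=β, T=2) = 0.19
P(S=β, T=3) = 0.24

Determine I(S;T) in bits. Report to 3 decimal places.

0.125 bits

Marginals: p(S) = (0.3300, 0.6700), p(T) = (0.2500, 0.2900, 0.4600).
I(S;T) = H(S) + H(T) − H(S,T).
H(S) = 0.9149, H(T) = 1.5332, H(S,T) = 2.3227.
I(S;T) = 0.9149 + 1.5332 − 2.3227 = 0.125 bits.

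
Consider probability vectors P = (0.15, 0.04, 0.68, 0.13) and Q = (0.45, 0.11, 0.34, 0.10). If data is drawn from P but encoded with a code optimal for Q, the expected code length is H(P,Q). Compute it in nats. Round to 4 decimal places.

H(P,Q) = −Σ p·ln q.
  −0.15·ln(0.45) = 0.11978
  −0.04·ln(0.11) = 0.08829
  −0.68·ln(0.34) = 0.73359
  −0.13·ln(0.10) = 0.29934
H(P,Q) = 1.2410 nats.

1.2410 nats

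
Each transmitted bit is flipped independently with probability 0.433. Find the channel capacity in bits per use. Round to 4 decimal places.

0.0130 bits

Binary symmetric channel: C = 1 − h₂(ε) where h₂ is the binary entropy function.
h₂(0.433) = −0.433·log₂0.433 − 0.567·log₂0.567 = 0.9870.
C = 1 − 0.9870 = 0.0130 bits per channel use.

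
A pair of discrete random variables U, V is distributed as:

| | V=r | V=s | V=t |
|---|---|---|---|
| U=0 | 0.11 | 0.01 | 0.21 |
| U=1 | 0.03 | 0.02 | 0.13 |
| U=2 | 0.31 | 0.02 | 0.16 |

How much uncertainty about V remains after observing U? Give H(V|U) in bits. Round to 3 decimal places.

Chain rule: H(V|U) = H(U,V) − H(U).
Marginals: p(U) = (0.3300, 0.1800, 0.4900), p(V) = (0.4500, 0.0500, 0.5000).
H(U,V) = 2.5965 bits; H(U) = 1.4774 bits.
H(V|U) = 2.5965 − 1.4774 = 1.119 bits.

1.119 bits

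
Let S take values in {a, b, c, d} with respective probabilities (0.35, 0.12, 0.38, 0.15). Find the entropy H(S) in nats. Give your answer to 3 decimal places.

H(S) = −Σ p·ln p.
  −(0.35)·ln(0.35) = 0.3674
  −(0.12)·ln(0.12) = 0.2544
  −(0.38)·ln(0.38) = 0.3677
  −(0.15)·ln(0.15) = 0.2846
Sum: 0.3674 + 0.2544 + 0.3677 + 0.2846 = 1.274 nats.

1.274 nats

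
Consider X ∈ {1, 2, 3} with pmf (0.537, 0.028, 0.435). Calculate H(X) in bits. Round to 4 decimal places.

H(X) = −Σ p·log₂ p.
  −(0.537)·log₂(0.537) = 0.48169
  −(0.028)·log₂(0.028) = 0.14444
  −(0.435)·log₂(0.435) = 0.52240
Sum: 0.48169 + 0.14444 + 0.52240 = 1.1485 bits.

1.1485 bits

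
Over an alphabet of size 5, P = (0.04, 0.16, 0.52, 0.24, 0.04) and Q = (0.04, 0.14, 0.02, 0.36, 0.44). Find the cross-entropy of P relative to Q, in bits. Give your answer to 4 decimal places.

3.9755 bits

H(P,Q) = −Σ p·log₂ q.
  −0.04·log₂(0.04) = 0.18575
  −0.16·log₂(0.14) = 0.45384
  −0.52·log₂(0.02) = 2.93481
  −0.24·log₂(0.36) = 0.35374
  −0.04·log₂(0.44) = 0.04738
H(P,Q) = 3.9755 bits.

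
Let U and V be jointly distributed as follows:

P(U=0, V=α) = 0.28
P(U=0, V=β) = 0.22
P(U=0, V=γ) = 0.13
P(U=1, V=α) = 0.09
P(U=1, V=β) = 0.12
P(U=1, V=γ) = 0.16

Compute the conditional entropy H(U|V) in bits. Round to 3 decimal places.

0.902 bits

Chain rule: H(U|V) = H(U,V) − H(V).
Marginals: p(U) = (0.6300, 0.3700), p(V) = (0.3700, 0.3400, 0.2900).
H(U,V) = 2.4802 bits; H(V) = 1.5778 bits.
H(U|V) = 2.4802 − 1.5778 = 0.902 bits.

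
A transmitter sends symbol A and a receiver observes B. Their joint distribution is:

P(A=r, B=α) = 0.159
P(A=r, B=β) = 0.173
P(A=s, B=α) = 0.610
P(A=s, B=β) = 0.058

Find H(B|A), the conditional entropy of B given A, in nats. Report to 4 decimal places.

Marginals: p(A) = (0.3320, 0.6680), p(B) = (0.7690, 0.2310).
H(B|A) = Σ p(A) · H(B|A=·).
  A=r: p=0.3320, H(B|A=r) = 0.6923
  A=s: p=0.6680, H(B|A=s) = 0.2951
Weighted sum = 0.4270 nats.

0.4270 nats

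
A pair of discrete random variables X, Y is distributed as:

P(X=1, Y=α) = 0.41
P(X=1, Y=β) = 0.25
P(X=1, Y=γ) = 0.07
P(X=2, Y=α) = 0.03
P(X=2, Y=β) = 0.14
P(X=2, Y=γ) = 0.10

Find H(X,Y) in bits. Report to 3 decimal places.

H(X,Y) = −Σ p(x,y)·log₂ p(x,y) over all 6 cells.
  cell (1,α): −0.41·log₂0.41 = 0.5274
  cell (1,β): −0.25·log₂0.25 = 0.5000
  cell (1,γ): −0.07·log₂0.07 = 0.2686
  cell (2,α): −0.03·log₂0.03 = 0.1518
  cell (2,β): −0.14·log₂0.14 = 0.3971
  cell (2,γ): −0.10·log₂0.10 = 0.3322
Sum = 2.177 bits.

2.177 bits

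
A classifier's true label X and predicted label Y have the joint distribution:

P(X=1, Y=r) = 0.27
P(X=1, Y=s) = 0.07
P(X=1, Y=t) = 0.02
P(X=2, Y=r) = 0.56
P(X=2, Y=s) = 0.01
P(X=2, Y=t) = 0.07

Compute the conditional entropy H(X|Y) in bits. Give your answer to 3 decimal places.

Marginals: p(X) = (0.3600, 0.6400), p(Y) = (0.8300, 0.0800, 0.0900).
H(X|Y) = Σ p(Y) · H(X|Y=·).
  Y=r: p=0.8300, H(X|Y=r) = 0.9101
  Y=s: p=0.0800, H(X|Y=s) = 0.5436
  Y=t: p=0.0900, H(X|Y=t) = 0.7642
Weighted sum = 0.868 bits.

0.868 bits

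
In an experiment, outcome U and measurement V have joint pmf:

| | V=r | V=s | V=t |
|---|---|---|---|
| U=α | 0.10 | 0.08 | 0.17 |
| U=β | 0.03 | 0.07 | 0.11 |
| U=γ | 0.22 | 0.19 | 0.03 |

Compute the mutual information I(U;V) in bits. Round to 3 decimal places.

0.191 bits

Marginals: p(U) = (0.3500, 0.2100, 0.4400), p(V) = (0.3500, 0.3400, 0.3100).
I(U;V) = Σ p(x,y)·log₂[p(x,y)/(p(x)p(y))].
  (α,r): 0.10·log₂(0.8163) = -0.0293
  (α,s): 0.08·log₂(0.6723) = -0.0458
  (α,t): 0.17·log₂(1.5668) = 0.1101
  (β,r): 0.03·log₂(0.4082) = -0.0388
  (β,s): 0.07·log₂(0.9804) = -0.0020
  (β,t): 0.11·log₂(1.6897) = 0.0832
  (γ,r): 0.22·log₂(1.4286) = 0.1132
  (γ,s): 0.19·log₂(1.2701) = 0.0655
  (γ,t): 0.03·log₂(0.2199) = -0.0655
Sum = 0.191 bits.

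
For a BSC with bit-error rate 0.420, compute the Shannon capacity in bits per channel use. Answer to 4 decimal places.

Binary symmetric channel: C = 1 − h₂(ε) where h₂ is the binary entropy function.
h₂(0.420) = −0.420·log₂0.420 − 0.580·log₂0.580 = 0.9815.
C = 1 − 0.9815 = 0.0185 bits per channel use.

0.0185 bits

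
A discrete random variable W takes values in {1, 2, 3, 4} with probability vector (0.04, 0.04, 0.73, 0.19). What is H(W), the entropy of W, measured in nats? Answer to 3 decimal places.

H(W) = −Σ p·ln p.
  −(0.04)·ln(0.04) = 0.1288
  −(0.04)·ln(0.04) = 0.1288
  −(0.73)·ln(0.73) = 0.2297
  −(0.19)·ln(0.19) = 0.3155
Sum: 0.1288 + 0.1288 + 0.2297 + 0.3155 = 0.803 nats.

0.803 nats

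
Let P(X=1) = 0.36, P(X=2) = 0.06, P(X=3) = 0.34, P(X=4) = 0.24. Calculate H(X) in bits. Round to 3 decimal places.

H(X) = −Σ p·log₂ p.
  −(0.36)·log₂(0.36) = 0.5306
  −(0.06)·log₂(0.06) = 0.2435
  −(0.34)·log₂(0.34) = 0.5292
  −(0.24)·log₂(0.24) = 0.4941
Sum: 0.5306 + 0.2435 + 0.5292 + 0.4941 = 1.797 bits.

1.797 bits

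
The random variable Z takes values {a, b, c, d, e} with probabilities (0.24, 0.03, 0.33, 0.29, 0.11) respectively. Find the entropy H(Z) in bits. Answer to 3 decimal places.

H(Z) = −Σ p·log₂ p.
  −(0.24)·log₂(0.24) = 0.4941
  −(0.03)·log₂(0.03) = 0.1518
  −(0.33)·log₂(0.33) = 0.5278
  −(0.29)·log₂(0.29) = 0.5179
  −(0.11)·log₂(0.11) = 0.3503
Sum: 0.4941 + 0.1518 + 0.5278 + 0.5179 + 0.3503 = 2.042 bits.

2.042 bits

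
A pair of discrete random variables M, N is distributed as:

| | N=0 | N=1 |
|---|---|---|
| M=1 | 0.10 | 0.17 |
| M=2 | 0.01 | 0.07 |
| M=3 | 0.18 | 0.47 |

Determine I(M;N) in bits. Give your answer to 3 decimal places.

0.015 bits

Marginals: p(M) = (0.2700, 0.0800, 0.6500), p(N) = (0.2900, 0.7100).
I(M;N) = H(M) + H(N) − H(M,N).
H(M) = 1.2055, H(N) = 0.8687, H(M,N) = 2.0590.
I(M;N) = 1.2055 + 0.8687 − 2.0590 = 0.015 bits.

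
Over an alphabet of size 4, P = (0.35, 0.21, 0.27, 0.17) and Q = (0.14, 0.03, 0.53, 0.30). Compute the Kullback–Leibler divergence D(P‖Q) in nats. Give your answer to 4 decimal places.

0.4507 nats

D(P‖Q) = Σ p·ln(p/q).
  0.35·ln(0.35/0.14) = 0.32070
  0.21·ln(0.21/0.03) = 0.40864
  0.27·ln(0.27/0.53) = -0.18210
  0.17·ln(0.17/0.30) = -0.09656
D(P‖Q) = 0.4507 nats.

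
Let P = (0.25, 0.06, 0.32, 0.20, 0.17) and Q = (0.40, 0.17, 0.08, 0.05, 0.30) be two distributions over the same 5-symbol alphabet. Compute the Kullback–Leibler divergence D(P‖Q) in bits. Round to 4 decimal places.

D(P‖Q) = Σ p·log₂(p/q).
  0.25·log₂(0.25/0.40) = -0.16952
  0.06·log₂(0.06/0.17) = -0.09015
  0.32·log₂(0.32/0.08) = 0.64000
  0.20·log₂(0.20/0.05) = 0.40000
  0.17·log₂(0.17/0.30) = -0.13930
D(P‖Q) = 0.6410 bits.

0.6410 bits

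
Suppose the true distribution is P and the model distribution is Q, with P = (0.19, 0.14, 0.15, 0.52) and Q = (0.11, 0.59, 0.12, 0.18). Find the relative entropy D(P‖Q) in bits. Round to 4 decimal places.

D(P‖Q) = Σ p·log₂(p/q).
  0.19·log₂(0.19/0.11) = 0.14981
  0.14·log₂(0.14/0.59) = -0.29054
  0.15·log₂(0.15/0.12) = 0.04829
  0.52·log₂(0.52/0.18) = 0.79587
D(P‖Q) = 0.7034 bits.

0.7034 bits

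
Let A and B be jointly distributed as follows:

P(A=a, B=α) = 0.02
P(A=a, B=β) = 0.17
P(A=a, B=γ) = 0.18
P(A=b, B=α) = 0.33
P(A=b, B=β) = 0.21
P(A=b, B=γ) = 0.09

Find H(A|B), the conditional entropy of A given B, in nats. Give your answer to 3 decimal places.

0.510 nats

Marginals: p(A) = (0.3700, 0.6300), p(B) = (0.3500, 0.3800, 0.2700).
H(A|B) = Σ p(B) · H(A|B=·).
  B=α: p=0.3500, H(A|B=α) = 0.2190
  B=β: p=0.3800, H(A|B=β) = 0.6876
  B=γ: p=0.2700, H(A|B=γ) = 0.6365
Weighted sum = 0.510 nats.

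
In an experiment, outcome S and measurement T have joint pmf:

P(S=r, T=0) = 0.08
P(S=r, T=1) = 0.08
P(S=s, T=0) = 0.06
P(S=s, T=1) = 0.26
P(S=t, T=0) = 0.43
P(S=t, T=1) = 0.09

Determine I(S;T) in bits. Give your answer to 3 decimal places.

Marginals: p(S) = (0.1600, 0.3200, 0.5200), p(T) = (0.5700, 0.4300).
I(S;T) = Σ p(x,y)·log₂[p(x,y)/(p(x)p(y))].
  (r,0): 0.08·log₂(0.8772) = -0.0151
  (r,1): 0.08·log₂(1.1628) = 0.0174
  (s,0): 0.06·log₂(0.3289) = -0.0962
  (s,1): 0.26·log₂(1.8895) = 0.2387
  (t,0): 0.43·log₂(1.4507) = 0.2308
  (t,1): 0.09·log₂(0.4025) = -0.1182
Sum = 0.257 bits.

0.257 bits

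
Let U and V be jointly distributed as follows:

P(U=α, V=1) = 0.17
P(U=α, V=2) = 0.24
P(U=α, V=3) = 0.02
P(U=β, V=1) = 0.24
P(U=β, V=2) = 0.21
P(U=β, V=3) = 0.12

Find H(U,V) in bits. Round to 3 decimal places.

H(U,V) = −Σ p(x,y)·log₂ p(x,y) over all 6 cells.
  cell (α,1): −0.17·log₂0.17 = 0.4346
  cell (α,2): −0.24·log₂0.24 = 0.4941
  cell (α,3): −0.02·log₂0.02 = 0.1129
  cell (β,1): −0.24·log₂0.24 = 0.4941
  cell (β,2): −0.21·log₂0.21 = 0.4728
  cell (β,3): −0.12·log₂0.12 = 0.3671
Sum = 2.376 bits.

2.376 bits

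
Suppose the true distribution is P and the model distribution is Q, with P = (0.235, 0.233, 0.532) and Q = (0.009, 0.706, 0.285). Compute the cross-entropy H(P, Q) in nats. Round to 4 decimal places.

1.8559 nats

H(P,Q) = −Σ p·ln q.
  −0.235·ln(0.009) = 1.10697
  −0.233·ln(0.706) = 0.08112
  −0.532·ln(0.285) = 0.66780
H(P,Q) = 1.8559 nats.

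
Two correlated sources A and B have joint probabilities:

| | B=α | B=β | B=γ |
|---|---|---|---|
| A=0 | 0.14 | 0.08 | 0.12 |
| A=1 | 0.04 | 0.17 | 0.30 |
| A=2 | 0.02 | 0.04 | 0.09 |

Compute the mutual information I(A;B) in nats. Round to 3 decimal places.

Marginals: p(A) = (0.3400, 0.5100, 0.1500), p(B) = (0.2000, 0.2900, 0.5100).
I(A;B) = H(A) + H(B) − H(A,B).
H(A) = 0.9948, H(B) = 1.0243, H(A,B) = 1.9466.
I(A;B) = 0.9948 + 1.0243 − 1.9466 = 0.072 nats.

0.072 nats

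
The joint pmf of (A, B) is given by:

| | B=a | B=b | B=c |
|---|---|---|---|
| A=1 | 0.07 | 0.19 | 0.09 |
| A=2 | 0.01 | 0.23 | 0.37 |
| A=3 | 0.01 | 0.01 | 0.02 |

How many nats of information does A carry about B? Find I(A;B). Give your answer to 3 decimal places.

0.089 nats

Marginals: p(A) = (0.3500, 0.6100, 0.0400), p(B) = (0.0900, 0.4300, 0.4800).
I(A;B) = Σ p(x,y)·ln[p(x,y)/(p(x)p(y))].
  (1,a): 0.07·ln(2.2222) = 0.0559
  (1,b): 0.19·ln(1.2625) = 0.0443
  (1,c): 0.09·ln(0.5357) = -0.0562
  (2,a): 0.01·ln(0.1821) = -0.0170
  (2,b): 0.23·ln(0.8769) = -0.0302
  (2,c): 0.37·ln(1.2637) = 0.0866
  (3,a): 0.01·ln(2.7778) = 0.0102
  (3,b): 0.01·ln(0.5814) = -0.0054
  (3,c): 0.02·ln(1.0417) = 0.0008
Sum = 0.089 nats.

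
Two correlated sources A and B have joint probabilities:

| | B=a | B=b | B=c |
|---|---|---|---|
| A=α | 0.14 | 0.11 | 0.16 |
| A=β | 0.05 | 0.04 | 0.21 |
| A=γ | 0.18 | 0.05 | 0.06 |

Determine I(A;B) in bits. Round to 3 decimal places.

Marginals: p(A) = (0.4100, 0.3000, 0.2900), p(B) = (0.3700, 0.2000, 0.4300).
I(A;B) = H(A) + H(B) − H(A,B).
H(A) = 1.5664, H(B) = 1.5187, H(A,B) = 2.9500.
I(A;B) = 1.5664 + 1.5187 − 2.9500 = 0.135 bits.

0.135 bits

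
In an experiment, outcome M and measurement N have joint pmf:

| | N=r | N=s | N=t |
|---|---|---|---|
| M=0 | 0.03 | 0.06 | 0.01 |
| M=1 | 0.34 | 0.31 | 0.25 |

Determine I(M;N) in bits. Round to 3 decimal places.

Marginals: p(M) = (0.1000, 0.9000), p(N) = (0.3700, 0.3700, 0.2600).
I(M;N) = Σ p(x,y)·log₂[p(x,y)/(p(x)p(y))].
  (0,r): 0.03·log₂(0.8108) = -0.0091
  (0,s): 0.06·log₂(1.6216) = 0.0418
  (0,t): 0.01·log₂(0.3846) = -0.0138
  (1,r): 0.34·log₂(1.0210) = 0.0102
  (1,s): 0.31·log₂(0.9309) = -0.0320
  (1,t): 0.25·log₂(1.0684) = 0.0239
Sum = 0.021 bits.

0.021 bits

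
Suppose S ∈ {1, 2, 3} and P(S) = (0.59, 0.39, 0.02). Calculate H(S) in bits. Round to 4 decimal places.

1.0918 bits

H(S) = −Σ p·log₂ p.
  −(0.59)·log₂(0.59) = 0.44912
  −(0.39)·log₂(0.39) = 0.52980
  −(0.02)·log₂(0.02) = 0.11288
Sum: 0.44912 + 0.52980 + 0.11288 = 1.0918 bits.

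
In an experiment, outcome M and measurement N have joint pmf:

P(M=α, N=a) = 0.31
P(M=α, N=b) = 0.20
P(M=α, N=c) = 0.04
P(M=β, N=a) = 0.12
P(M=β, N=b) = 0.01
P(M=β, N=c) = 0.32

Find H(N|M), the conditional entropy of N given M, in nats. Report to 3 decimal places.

0.791 nats

Chain rule: H(N|M) = H(M,N) − H(M).
Marginals: p(M) = (0.5500, 0.4500), p(N) = (0.4300, 0.2100, 0.3600).
H(M,N) = 1.4788 nats; H(M) = 0.6881 nats.
H(N|M) = 1.4788 − 0.6881 = 0.791 nats.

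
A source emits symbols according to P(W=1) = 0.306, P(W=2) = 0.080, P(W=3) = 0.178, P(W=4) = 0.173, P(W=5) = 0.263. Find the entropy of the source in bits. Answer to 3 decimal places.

2.202 bits

H(W) = −Σ p·log₂ p.
  −(0.306)·log₂(0.306) = 0.5228
  −(0.080)·log₂(0.080) = 0.2915
  −(0.178)·log₂(0.178) = 0.4432
  −(0.173)·log₂(0.173) = 0.4379
  −(0.263)·log₂(0.263) = 0.5068
Sum: 0.5228 + 0.2915 + 0.4432 + 0.4379 + 0.5068 = 2.202 bits.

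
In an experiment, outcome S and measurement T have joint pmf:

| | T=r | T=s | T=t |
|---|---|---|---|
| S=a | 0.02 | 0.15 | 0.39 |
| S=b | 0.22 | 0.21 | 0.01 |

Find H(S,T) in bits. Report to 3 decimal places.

2.073 bits

H(S,T) = −Σ p(x,y)·log₂ p(x,y) over all 6 cells.
  cell (a,r): −0.02·log₂0.02 = 0.1129
  cell (a,s): −0.15·log₂0.15 = 0.4105
  cell (a,t): −0.39·log₂0.39 = 0.5298
  cell (b,r): −0.22·log₂0.22 = 0.4806
  cell (b,s): −0.21·log₂0.21 = 0.4728
  cell (b,t): −0.01·log₂0.01 = 0.0664
Sum = 2.073 bits.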